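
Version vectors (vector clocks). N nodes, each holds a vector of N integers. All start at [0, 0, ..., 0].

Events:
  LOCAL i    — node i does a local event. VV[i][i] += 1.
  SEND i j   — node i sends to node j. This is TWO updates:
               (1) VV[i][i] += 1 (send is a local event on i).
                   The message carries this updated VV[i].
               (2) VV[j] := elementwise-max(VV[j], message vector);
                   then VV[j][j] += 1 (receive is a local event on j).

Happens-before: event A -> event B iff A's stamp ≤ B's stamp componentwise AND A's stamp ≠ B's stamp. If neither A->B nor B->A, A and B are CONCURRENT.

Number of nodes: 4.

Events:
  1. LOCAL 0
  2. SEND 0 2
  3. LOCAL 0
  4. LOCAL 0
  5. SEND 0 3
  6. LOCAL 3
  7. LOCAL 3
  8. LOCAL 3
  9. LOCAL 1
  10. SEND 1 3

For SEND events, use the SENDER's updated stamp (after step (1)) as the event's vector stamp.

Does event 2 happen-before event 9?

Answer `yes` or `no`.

Answer: no

Derivation:
Initial: VV[0]=[0, 0, 0, 0]
Initial: VV[1]=[0, 0, 0, 0]
Initial: VV[2]=[0, 0, 0, 0]
Initial: VV[3]=[0, 0, 0, 0]
Event 1: LOCAL 0: VV[0][0]++ -> VV[0]=[1, 0, 0, 0]
Event 2: SEND 0->2: VV[0][0]++ -> VV[0]=[2, 0, 0, 0], msg_vec=[2, 0, 0, 0]; VV[2]=max(VV[2],msg_vec) then VV[2][2]++ -> VV[2]=[2, 0, 1, 0]
Event 3: LOCAL 0: VV[0][0]++ -> VV[0]=[3, 0, 0, 0]
Event 4: LOCAL 0: VV[0][0]++ -> VV[0]=[4, 0, 0, 0]
Event 5: SEND 0->3: VV[0][0]++ -> VV[0]=[5, 0, 0, 0], msg_vec=[5, 0, 0, 0]; VV[3]=max(VV[3],msg_vec) then VV[3][3]++ -> VV[3]=[5, 0, 0, 1]
Event 6: LOCAL 3: VV[3][3]++ -> VV[3]=[5, 0, 0, 2]
Event 7: LOCAL 3: VV[3][3]++ -> VV[3]=[5, 0, 0, 3]
Event 8: LOCAL 3: VV[3][3]++ -> VV[3]=[5, 0, 0, 4]
Event 9: LOCAL 1: VV[1][1]++ -> VV[1]=[0, 1, 0, 0]
Event 10: SEND 1->3: VV[1][1]++ -> VV[1]=[0, 2, 0, 0], msg_vec=[0, 2, 0, 0]; VV[3]=max(VV[3],msg_vec) then VV[3][3]++ -> VV[3]=[5, 2, 0, 5]
Event 2 stamp: [2, 0, 0, 0]
Event 9 stamp: [0, 1, 0, 0]
[2, 0, 0, 0] <= [0, 1, 0, 0]? False. Equal? False. Happens-before: False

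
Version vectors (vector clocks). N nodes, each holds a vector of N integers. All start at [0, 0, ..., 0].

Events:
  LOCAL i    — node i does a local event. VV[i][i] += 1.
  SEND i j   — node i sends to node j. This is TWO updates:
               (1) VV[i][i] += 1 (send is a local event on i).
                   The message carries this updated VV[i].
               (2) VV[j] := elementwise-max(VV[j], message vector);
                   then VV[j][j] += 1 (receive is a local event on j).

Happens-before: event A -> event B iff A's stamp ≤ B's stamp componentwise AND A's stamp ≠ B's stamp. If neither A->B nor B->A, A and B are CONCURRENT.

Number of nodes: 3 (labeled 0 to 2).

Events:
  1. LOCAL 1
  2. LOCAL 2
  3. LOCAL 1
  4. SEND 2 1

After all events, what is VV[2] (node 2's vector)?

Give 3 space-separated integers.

Answer: 0 0 2

Derivation:
Initial: VV[0]=[0, 0, 0]
Initial: VV[1]=[0, 0, 0]
Initial: VV[2]=[0, 0, 0]
Event 1: LOCAL 1: VV[1][1]++ -> VV[1]=[0, 1, 0]
Event 2: LOCAL 2: VV[2][2]++ -> VV[2]=[0, 0, 1]
Event 3: LOCAL 1: VV[1][1]++ -> VV[1]=[0, 2, 0]
Event 4: SEND 2->1: VV[2][2]++ -> VV[2]=[0, 0, 2], msg_vec=[0, 0, 2]; VV[1]=max(VV[1],msg_vec) then VV[1][1]++ -> VV[1]=[0, 3, 2]
Final vectors: VV[0]=[0, 0, 0]; VV[1]=[0, 3, 2]; VV[2]=[0, 0, 2]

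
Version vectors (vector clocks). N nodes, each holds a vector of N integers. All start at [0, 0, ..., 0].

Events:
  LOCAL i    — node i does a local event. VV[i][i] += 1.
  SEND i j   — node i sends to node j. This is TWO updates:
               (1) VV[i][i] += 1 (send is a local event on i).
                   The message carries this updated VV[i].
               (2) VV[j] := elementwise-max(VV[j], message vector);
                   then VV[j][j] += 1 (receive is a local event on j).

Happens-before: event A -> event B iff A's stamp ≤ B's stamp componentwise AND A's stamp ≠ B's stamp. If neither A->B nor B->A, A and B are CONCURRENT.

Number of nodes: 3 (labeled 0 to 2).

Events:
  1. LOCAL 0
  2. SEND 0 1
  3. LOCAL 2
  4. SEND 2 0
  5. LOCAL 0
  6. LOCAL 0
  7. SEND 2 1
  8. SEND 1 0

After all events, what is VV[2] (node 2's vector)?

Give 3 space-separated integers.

Answer: 0 0 3

Derivation:
Initial: VV[0]=[0, 0, 0]
Initial: VV[1]=[0, 0, 0]
Initial: VV[2]=[0, 0, 0]
Event 1: LOCAL 0: VV[0][0]++ -> VV[0]=[1, 0, 0]
Event 2: SEND 0->1: VV[0][0]++ -> VV[0]=[2, 0, 0], msg_vec=[2, 0, 0]; VV[1]=max(VV[1],msg_vec) then VV[1][1]++ -> VV[1]=[2, 1, 0]
Event 3: LOCAL 2: VV[2][2]++ -> VV[2]=[0, 0, 1]
Event 4: SEND 2->0: VV[2][2]++ -> VV[2]=[0, 0, 2], msg_vec=[0, 0, 2]; VV[0]=max(VV[0],msg_vec) then VV[0][0]++ -> VV[0]=[3, 0, 2]
Event 5: LOCAL 0: VV[0][0]++ -> VV[0]=[4, 0, 2]
Event 6: LOCAL 0: VV[0][0]++ -> VV[0]=[5, 0, 2]
Event 7: SEND 2->1: VV[2][2]++ -> VV[2]=[0, 0, 3], msg_vec=[0, 0, 3]; VV[1]=max(VV[1],msg_vec) then VV[1][1]++ -> VV[1]=[2, 2, 3]
Event 8: SEND 1->0: VV[1][1]++ -> VV[1]=[2, 3, 3], msg_vec=[2, 3, 3]; VV[0]=max(VV[0],msg_vec) then VV[0][0]++ -> VV[0]=[6, 3, 3]
Final vectors: VV[0]=[6, 3, 3]; VV[1]=[2, 3, 3]; VV[2]=[0, 0, 3]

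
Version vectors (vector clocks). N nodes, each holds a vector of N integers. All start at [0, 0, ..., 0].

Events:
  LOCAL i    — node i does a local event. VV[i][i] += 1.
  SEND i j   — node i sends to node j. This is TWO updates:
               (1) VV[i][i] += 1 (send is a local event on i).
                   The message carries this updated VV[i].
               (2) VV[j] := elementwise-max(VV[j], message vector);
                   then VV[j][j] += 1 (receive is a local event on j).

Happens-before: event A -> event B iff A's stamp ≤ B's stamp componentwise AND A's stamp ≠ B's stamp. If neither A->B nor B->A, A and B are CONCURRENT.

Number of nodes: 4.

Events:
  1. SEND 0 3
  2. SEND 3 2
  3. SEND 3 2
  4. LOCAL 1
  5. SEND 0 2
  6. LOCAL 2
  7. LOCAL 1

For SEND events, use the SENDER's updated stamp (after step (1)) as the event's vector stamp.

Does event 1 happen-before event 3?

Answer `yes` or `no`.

Initial: VV[0]=[0, 0, 0, 0]
Initial: VV[1]=[0, 0, 0, 0]
Initial: VV[2]=[0, 0, 0, 0]
Initial: VV[3]=[0, 0, 0, 0]
Event 1: SEND 0->3: VV[0][0]++ -> VV[0]=[1, 0, 0, 0], msg_vec=[1, 0, 0, 0]; VV[3]=max(VV[3],msg_vec) then VV[3][3]++ -> VV[3]=[1, 0, 0, 1]
Event 2: SEND 3->2: VV[3][3]++ -> VV[3]=[1, 0, 0, 2], msg_vec=[1, 0, 0, 2]; VV[2]=max(VV[2],msg_vec) then VV[2][2]++ -> VV[2]=[1, 0, 1, 2]
Event 3: SEND 3->2: VV[3][3]++ -> VV[3]=[1, 0, 0, 3], msg_vec=[1, 0, 0, 3]; VV[2]=max(VV[2],msg_vec) then VV[2][2]++ -> VV[2]=[1, 0, 2, 3]
Event 4: LOCAL 1: VV[1][1]++ -> VV[1]=[0, 1, 0, 0]
Event 5: SEND 0->2: VV[0][0]++ -> VV[0]=[2, 0, 0, 0], msg_vec=[2, 0, 0, 0]; VV[2]=max(VV[2],msg_vec) then VV[2][2]++ -> VV[2]=[2, 0, 3, 3]
Event 6: LOCAL 2: VV[2][2]++ -> VV[2]=[2, 0, 4, 3]
Event 7: LOCAL 1: VV[1][1]++ -> VV[1]=[0, 2, 0, 0]
Event 1 stamp: [1, 0, 0, 0]
Event 3 stamp: [1, 0, 0, 3]
[1, 0, 0, 0] <= [1, 0, 0, 3]? True. Equal? False. Happens-before: True

Answer: yes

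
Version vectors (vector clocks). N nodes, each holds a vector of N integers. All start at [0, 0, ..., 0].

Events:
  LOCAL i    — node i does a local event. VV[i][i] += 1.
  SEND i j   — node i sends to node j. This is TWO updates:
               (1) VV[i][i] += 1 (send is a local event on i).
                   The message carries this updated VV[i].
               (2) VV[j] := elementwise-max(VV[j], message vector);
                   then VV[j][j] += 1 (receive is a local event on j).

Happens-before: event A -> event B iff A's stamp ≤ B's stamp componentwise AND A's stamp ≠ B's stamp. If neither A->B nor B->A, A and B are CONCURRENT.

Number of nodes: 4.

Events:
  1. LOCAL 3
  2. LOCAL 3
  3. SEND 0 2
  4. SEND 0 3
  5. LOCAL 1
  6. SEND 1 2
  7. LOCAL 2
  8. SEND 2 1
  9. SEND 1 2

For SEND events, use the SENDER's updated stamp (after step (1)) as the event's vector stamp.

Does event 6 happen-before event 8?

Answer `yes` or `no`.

Initial: VV[0]=[0, 0, 0, 0]
Initial: VV[1]=[0, 0, 0, 0]
Initial: VV[2]=[0, 0, 0, 0]
Initial: VV[3]=[0, 0, 0, 0]
Event 1: LOCAL 3: VV[3][3]++ -> VV[3]=[0, 0, 0, 1]
Event 2: LOCAL 3: VV[3][3]++ -> VV[3]=[0, 0, 0, 2]
Event 3: SEND 0->2: VV[0][0]++ -> VV[0]=[1, 0, 0, 0], msg_vec=[1, 0, 0, 0]; VV[2]=max(VV[2],msg_vec) then VV[2][2]++ -> VV[2]=[1, 0, 1, 0]
Event 4: SEND 0->3: VV[0][0]++ -> VV[0]=[2, 0, 0, 0], msg_vec=[2, 0, 0, 0]; VV[3]=max(VV[3],msg_vec) then VV[3][3]++ -> VV[3]=[2, 0, 0, 3]
Event 5: LOCAL 1: VV[1][1]++ -> VV[1]=[0, 1, 0, 0]
Event 6: SEND 1->2: VV[1][1]++ -> VV[1]=[0, 2, 0, 0], msg_vec=[0, 2, 0, 0]; VV[2]=max(VV[2],msg_vec) then VV[2][2]++ -> VV[2]=[1, 2, 2, 0]
Event 7: LOCAL 2: VV[2][2]++ -> VV[2]=[1, 2, 3, 0]
Event 8: SEND 2->1: VV[2][2]++ -> VV[2]=[1, 2, 4, 0], msg_vec=[1, 2, 4, 0]; VV[1]=max(VV[1],msg_vec) then VV[1][1]++ -> VV[1]=[1, 3, 4, 0]
Event 9: SEND 1->2: VV[1][1]++ -> VV[1]=[1, 4, 4, 0], msg_vec=[1, 4, 4, 0]; VV[2]=max(VV[2],msg_vec) then VV[2][2]++ -> VV[2]=[1, 4, 5, 0]
Event 6 stamp: [0, 2, 0, 0]
Event 8 stamp: [1, 2, 4, 0]
[0, 2, 0, 0] <= [1, 2, 4, 0]? True. Equal? False. Happens-before: True

Answer: yes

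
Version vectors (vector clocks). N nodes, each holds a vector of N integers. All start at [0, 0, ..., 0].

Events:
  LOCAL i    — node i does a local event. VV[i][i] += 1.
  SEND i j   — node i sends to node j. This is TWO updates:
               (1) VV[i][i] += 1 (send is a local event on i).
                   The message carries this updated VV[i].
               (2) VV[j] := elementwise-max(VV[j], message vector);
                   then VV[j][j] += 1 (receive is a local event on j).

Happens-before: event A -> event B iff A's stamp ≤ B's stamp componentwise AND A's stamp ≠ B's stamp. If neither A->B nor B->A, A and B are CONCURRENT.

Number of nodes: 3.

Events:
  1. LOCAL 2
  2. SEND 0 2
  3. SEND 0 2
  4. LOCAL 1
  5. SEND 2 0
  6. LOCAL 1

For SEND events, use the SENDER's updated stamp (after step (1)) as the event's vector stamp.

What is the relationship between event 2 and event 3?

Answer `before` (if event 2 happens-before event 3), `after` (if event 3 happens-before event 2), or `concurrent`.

Initial: VV[0]=[0, 0, 0]
Initial: VV[1]=[0, 0, 0]
Initial: VV[2]=[0, 0, 0]
Event 1: LOCAL 2: VV[2][2]++ -> VV[2]=[0, 0, 1]
Event 2: SEND 0->2: VV[0][0]++ -> VV[0]=[1, 0, 0], msg_vec=[1, 0, 0]; VV[2]=max(VV[2],msg_vec) then VV[2][2]++ -> VV[2]=[1, 0, 2]
Event 3: SEND 0->2: VV[0][0]++ -> VV[0]=[2, 0, 0], msg_vec=[2, 0, 0]; VV[2]=max(VV[2],msg_vec) then VV[2][2]++ -> VV[2]=[2, 0, 3]
Event 4: LOCAL 1: VV[1][1]++ -> VV[1]=[0, 1, 0]
Event 5: SEND 2->0: VV[2][2]++ -> VV[2]=[2, 0, 4], msg_vec=[2, 0, 4]; VV[0]=max(VV[0],msg_vec) then VV[0][0]++ -> VV[0]=[3, 0, 4]
Event 6: LOCAL 1: VV[1][1]++ -> VV[1]=[0, 2, 0]
Event 2 stamp: [1, 0, 0]
Event 3 stamp: [2, 0, 0]
[1, 0, 0] <= [2, 0, 0]? True
[2, 0, 0] <= [1, 0, 0]? False
Relation: before

Answer: before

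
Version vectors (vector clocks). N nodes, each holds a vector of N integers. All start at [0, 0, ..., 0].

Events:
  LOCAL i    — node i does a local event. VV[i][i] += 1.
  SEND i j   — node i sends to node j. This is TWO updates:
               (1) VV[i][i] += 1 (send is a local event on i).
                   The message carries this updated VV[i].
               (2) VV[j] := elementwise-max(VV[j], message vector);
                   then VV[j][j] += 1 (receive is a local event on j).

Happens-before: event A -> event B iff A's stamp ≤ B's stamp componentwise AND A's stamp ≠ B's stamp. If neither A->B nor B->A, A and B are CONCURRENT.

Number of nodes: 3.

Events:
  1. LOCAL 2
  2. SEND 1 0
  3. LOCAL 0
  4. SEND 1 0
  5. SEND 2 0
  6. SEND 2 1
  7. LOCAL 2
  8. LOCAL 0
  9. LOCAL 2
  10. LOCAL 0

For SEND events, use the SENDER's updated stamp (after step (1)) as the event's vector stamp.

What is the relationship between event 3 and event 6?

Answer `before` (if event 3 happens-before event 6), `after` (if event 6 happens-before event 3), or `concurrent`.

Answer: concurrent

Derivation:
Initial: VV[0]=[0, 0, 0]
Initial: VV[1]=[0, 0, 0]
Initial: VV[2]=[0, 0, 0]
Event 1: LOCAL 2: VV[2][2]++ -> VV[2]=[0, 0, 1]
Event 2: SEND 1->0: VV[1][1]++ -> VV[1]=[0, 1, 0], msg_vec=[0, 1, 0]; VV[0]=max(VV[0],msg_vec) then VV[0][0]++ -> VV[0]=[1, 1, 0]
Event 3: LOCAL 0: VV[0][0]++ -> VV[0]=[2, 1, 0]
Event 4: SEND 1->0: VV[1][1]++ -> VV[1]=[0, 2, 0], msg_vec=[0, 2, 0]; VV[0]=max(VV[0],msg_vec) then VV[0][0]++ -> VV[0]=[3, 2, 0]
Event 5: SEND 2->0: VV[2][2]++ -> VV[2]=[0, 0, 2], msg_vec=[0, 0, 2]; VV[0]=max(VV[0],msg_vec) then VV[0][0]++ -> VV[0]=[4, 2, 2]
Event 6: SEND 2->1: VV[2][2]++ -> VV[2]=[0, 0, 3], msg_vec=[0, 0, 3]; VV[1]=max(VV[1],msg_vec) then VV[1][1]++ -> VV[1]=[0, 3, 3]
Event 7: LOCAL 2: VV[2][2]++ -> VV[2]=[0, 0, 4]
Event 8: LOCAL 0: VV[0][0]++ -> VV[0]=[5, 2, 2]
Event 9: LOCAL 2: VV[2][2]++ -> VV[2]=[0, 0, 5]
Event 10: LOCAL 0: VV[0][0]++ -> VV[0]=[6, 2, 2]
Event 3 stamp: [2, 1, 0]
Event 6 stamp: [0, 0, 3]
[2, 1, 0] <= [0, 0, 3]? False
[0, 0, 3] <= [2, 1, 0]? False
Relation: concurrent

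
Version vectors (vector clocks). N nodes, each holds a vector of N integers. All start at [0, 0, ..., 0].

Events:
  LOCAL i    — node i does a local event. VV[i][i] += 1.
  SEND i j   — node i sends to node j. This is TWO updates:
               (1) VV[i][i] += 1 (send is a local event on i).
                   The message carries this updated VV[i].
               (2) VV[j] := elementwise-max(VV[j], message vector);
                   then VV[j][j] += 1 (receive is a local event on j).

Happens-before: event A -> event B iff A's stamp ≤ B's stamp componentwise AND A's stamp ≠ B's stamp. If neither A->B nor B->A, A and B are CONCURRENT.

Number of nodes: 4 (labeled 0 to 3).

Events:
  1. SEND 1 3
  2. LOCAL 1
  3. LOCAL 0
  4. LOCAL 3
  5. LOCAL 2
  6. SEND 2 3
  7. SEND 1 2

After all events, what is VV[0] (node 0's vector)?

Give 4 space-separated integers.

Answer: 1 0 0 0

Derivation:
Initial: VV[0]=[0, 0, 0, 0]
Initial: VV[1]=[0, 0, 0, 0]
Initial: VV[2]=[0, 0, 0, 0]
Initial: VV[3]=[0, 0, 0, 0]
Event 1: SEND 1->3: VV[1][1]++ -> VV[1]=[0, 1, 0, 0], msg_vec=[0, 1, 0, 0]; VV[3]=max(VV[3],msg_vec) then VV[3][3]++ -> VV[3]=[0, 1, 0, 1]
Event 2: LOCAL 1: VV[1][1]++ -> VV[1]=[0, 2, 0, 0]
Event 3: LOCAL 0: VV[0][0]++ -> VV[0]=[1, 0, 0, 0]
Event 4: LOCAL 3: VV[3][3]++ -> VV[3]=[0, 1, 0, 2]
Event 5: LOCAL 2: VV[2][2]++ -> VV[2]=[0, 0, 1, 0]
Event 6: SEND 2->3: VV[2][2]++ -> VV[2]=[0, 0, 2, 0], msg_vec=[0, 0, 2, 0]; VV[3]=max(VV[3],msg_vec) then VV[3][3]++ -> VV[3]=[0, 1, 2, 3]
Event 7: SEND 1->2: VV[1][1]++ -> VV[1]=[0, 3, 0, 0], msg_vec=[0, 3, 0, 0]; VV[2]=max(VV[2],msg_vec) then VV[2][2]++ -> VV[2]=[0, 3, 3, 0]
Final vectors: VV[0]=[1, 0, 0, 0]; VV[1]=[0, 3, 0, 0]; VV[2]=[0, 3, 3, 0]; VV[3]=[0, 1, 2, 3]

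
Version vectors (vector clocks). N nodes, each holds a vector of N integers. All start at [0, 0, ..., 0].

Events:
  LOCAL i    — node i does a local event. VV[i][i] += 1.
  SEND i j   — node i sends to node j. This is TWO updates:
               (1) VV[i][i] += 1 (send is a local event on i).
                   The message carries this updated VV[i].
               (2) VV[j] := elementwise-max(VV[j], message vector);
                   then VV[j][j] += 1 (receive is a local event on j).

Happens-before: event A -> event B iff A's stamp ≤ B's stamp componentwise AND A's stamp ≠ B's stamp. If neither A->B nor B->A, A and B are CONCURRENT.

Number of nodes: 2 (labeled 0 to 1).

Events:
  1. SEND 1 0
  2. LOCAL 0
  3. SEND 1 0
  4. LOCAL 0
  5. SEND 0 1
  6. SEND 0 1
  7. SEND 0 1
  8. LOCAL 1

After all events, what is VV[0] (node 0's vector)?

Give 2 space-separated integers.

Initial: VV[0]=[0, 0]
Initial: VV[1]=[0, 0]
Event 1: SEND 1->0: VV[1][1]++ -> VV[1]=[0, 1], msg_vec=[0, 1]; VV[0]=max(VV[0],msg_vec) then VV[0][0]++ -> VV[0]=[1, 1]
Event 2: LOCAL 0: VV[0][0]++ -> VV[0]=[2, 1]
Event 3: SEND 1->0: VV[1][1]++ -> VV[1]=[0, 2], msg_vec=[0, 2]; VV[0]=max(VV[0],msg_vec) then VV[0][0]++ -> VV[0]=[3, 2]
Event 4: LOCAL 0: VV[0][0]++ -> VV[0]=[4, 2]
Event 5: SEND 0->1: VV[0][0]++ -> VV[0]=[5, 2], msg_vec=[5, 2]; VV[1]=max(VV[1],msg_vec) then VV[1][1]++ -> VV[1]=[5, 3]
Event 6: SEND 0->1: VV[0][0]++ -> VV[0]=[6, 2], msg_vec=[6, 2]; VV[1]=max(VV[1],msg_vec) then VV[1][1]++ -> VV[1]=[6, 4]
Event 7: SEND 0->1: VV[0][0]++ -> VV[0]=[7, 2], msg_vec=[7, 2]; VV[1]=max(VV[1],msg_vec) then VV[1][1]++ -> VV[1]=[7, 5]
Event 8: LOCAL 1: VV[1][1]++ -> VV[1]=[7, 6]
Final vectors: VV[0]=[7, 2]; VV[1]=[7, 6]

Answer: 7 2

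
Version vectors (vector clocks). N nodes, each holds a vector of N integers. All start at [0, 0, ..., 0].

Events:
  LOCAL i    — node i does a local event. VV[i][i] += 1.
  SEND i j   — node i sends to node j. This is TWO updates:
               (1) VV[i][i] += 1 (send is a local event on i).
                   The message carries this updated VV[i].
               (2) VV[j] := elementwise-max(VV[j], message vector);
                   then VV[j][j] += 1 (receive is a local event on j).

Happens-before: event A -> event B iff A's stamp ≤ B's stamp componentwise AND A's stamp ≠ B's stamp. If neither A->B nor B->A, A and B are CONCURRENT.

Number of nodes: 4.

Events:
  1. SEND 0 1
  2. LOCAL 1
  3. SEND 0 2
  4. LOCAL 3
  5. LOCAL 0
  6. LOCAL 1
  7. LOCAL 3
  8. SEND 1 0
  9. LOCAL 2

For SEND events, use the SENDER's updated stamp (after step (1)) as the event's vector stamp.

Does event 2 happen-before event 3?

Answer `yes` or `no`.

Initial: VV[0]=[0, 0, 0, 0]
Initial: VV[1]=[0, 0, 0, 0]
Initial: VV[2]=[0, 0, 0, 0]
Initial: VV[3]=[0, 0, 0, 0]
Event 1: SEND 0->1: VV[0][0]++ -> VV[0]=[1, 0, 0, 0], msg_vec=[1, 0, 0, 0]; VV[1]=max(VV[1],msg_vec) then VV[1][1]++ -> VV[1]=[1, 1, 0, 0]
Event 2: LOCAL 1: VV[1][1]++ -> VV[1]=[1, 2, 0, 0]
Event 3: SEND 0->2: VV[0][0]++ -> VV[0]=[2, 0, 0, 0], msg_vec=[2, 0, 0, 0]; VV[2]=max(VV[2],msg_vec) then VV[2][2]++ -> VV[2]=[2, 0, 1, 0]
Event 4: LOCAL 3: VV[3][3]++ -> VV[3]=[0, 0, 0, 1]
Event 5: LOCAL 0: VV[0][0]++ -> VV[0]=[3, 0, 0, 0]
Event 6: LOCAL 1: VV[1][1]++ -> VV[1]=[1, 3, 0, 0]
Event 7: LOCAL 3: VV[3][3]++ -> VV[3]=[0, 0, 0, 2]
Event 8: SEND 1->0: VV[1][1]++ -> VV[1]=[1, 4, 0, 0], msg_vec=[1, 4, 0, 0]; VV[0]=max(VV[0],msg_vec) then VV[0][0]++ -> VV[0]=[4, 4, 0, 0]
Event 9: LOCAL 2: VV[2][2]++ -> VV[2]=[2, 0, 2, 0]
Event 2 stamp: [1, 2, 0, 0]
Event 3 stamp: [2, 0, 0, 0]
[1, 2, 0, 0] <= [2, 0, 0, 0]? False. Equal? False. Happens-before: False

Answer: no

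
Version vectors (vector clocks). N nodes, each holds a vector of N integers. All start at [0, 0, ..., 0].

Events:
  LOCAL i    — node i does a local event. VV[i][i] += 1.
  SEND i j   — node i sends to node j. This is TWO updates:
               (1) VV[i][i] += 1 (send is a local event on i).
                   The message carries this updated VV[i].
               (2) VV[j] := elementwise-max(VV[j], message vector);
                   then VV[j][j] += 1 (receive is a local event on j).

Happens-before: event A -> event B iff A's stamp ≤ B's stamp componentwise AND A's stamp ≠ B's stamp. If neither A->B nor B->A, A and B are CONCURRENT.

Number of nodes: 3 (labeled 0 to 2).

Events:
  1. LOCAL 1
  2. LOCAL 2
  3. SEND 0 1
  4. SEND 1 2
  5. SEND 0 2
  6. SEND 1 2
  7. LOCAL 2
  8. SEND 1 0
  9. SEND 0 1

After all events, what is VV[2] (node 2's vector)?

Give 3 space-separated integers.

Answer: 2 4 5

Derivation:
Initial: VV[0]=[0, 0, 0]
Initial: VV[1]=[0, 0, 0]
Initial: VV[2]=[0, 0, 0]
Event 1: LOCAL 1: VV[1][1]++ -> VV[1]=[0, 1, 0]
Event 2: LOCAL 2: VV[2][2]++ -> VV[2]=[0, 0, 1]
Event 3: SEND 0->1: VV[0][0]++ -> VV[0]=[1, 0, 0], msg_vec=[1, 0, 0]; VV[1]=max(VV[1],msg_vec) then VV[1][1]++ -> VV[1]=[1, 2, 0]
Event 4: SEND 1->2: VV[1][1]++ -> VV[1]=[1, 3, 0], msg_vec=[1, 3, 0]; VV[2]=max(VV[2],msg_vec) then VV[2][2]++ -> VV[2]=[1, 3, 2]
Event 5: SEND 0->2: VV[0][0]++ -> VV[0]=[2, 0, 0], msg_vec=[2, 0, 0]; VV[2]=max(VV[2],msg_vec) then VV[2][2]++ -> VV[2]=[2, 3, 3]
Event 6: SEND 1->2: VV[1][1]++ -> VV[1]=[1, 4, 0], msg_vec=[1, 4, 0]; VV[2]=max(VV[2],msg_vec) then VV[2][2]++ -> VV[2]=[2, 4, 4]
Event 7: LOCAL 2: VV[2][2]++ -> VV[2]=[2, 4, 5]
Event 8: SEND 1->0: VV[1][1]++ -> VV[1]=[1, 5, 0], msg_vec=[1, 5, 0]; VV[0]=max(VV[0],msg_vec) then VV[0][0]++ -> VV[0]=[3, 5, 0]
Event 9: SEND 0->1: VV[0][0]++ -> VV[0]=[4, 5, 0], msg_vec=[4, 5, 0]; VV[1]=max(VV[1],msg_vec) then VV[1][1]++ -> VV[1]=[4, 6, 0]
Final vectors: VV[0]=[4, 5, 0]; VV[1]=[4, 6, 0]; VV[2]=[2, 4, 5]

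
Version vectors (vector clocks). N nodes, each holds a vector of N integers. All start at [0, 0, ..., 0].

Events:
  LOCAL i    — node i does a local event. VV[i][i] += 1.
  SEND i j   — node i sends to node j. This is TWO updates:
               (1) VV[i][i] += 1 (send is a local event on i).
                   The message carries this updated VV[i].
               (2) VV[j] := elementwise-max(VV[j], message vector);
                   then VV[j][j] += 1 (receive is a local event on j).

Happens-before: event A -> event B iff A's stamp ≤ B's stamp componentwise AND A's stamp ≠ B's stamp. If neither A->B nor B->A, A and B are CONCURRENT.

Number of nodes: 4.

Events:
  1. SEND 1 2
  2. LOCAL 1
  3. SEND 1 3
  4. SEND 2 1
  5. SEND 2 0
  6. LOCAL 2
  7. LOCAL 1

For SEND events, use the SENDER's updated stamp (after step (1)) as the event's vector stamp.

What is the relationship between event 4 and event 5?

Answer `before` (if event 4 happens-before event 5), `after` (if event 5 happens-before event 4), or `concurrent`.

Answer: before

Derivation:
Initial: VV[0]=[0, 0, 0, 0]
Initial: VV[1]=[0, 0, 0, 0]
Initial: VV[2]=[0, 0, 0, 0]
Initial: VV[3]=[0, 0, 0, 0]
Event 1: SEND 1->2: VV[1][1]++ -> VV[1]=[0, 1, 0, 0], msg_vec=[0, 1, 0, 0]; VV[2]=max(VV[2],msg_vec) then VV[2][2]++ -> VV[2]=[0, 1, 1, 0]
Event 2: LOCAL 1: VV[1][1]++ -> VV[1]=[0, 2, 0, 0]
Event 3: SEND 1->3: VV[1][1]++ -> VV[1]=[0, 3, 0, 0], msg_vec=[0, 3, 0, 0]; VV[3]=max(VV[3],msg_vec) then VV[3][3]++ -> VV[3]=[0, 3, 0, 1]
Event 4: SEND 2->1: VV[2][2]++ -> VV[2]=[0, 1, 2, 0], msg_vec=[0, 1, 2, 0]; VV[1]=max(VV[1],msg_vec) then VV[1][1]++ -> VV[1]=[0, 4, 2, 0]
Event 5: SEND 2->0: VV[2][2]++ -> VV[2]=[0, 1, 3, 0], msg_vec=[0, 1, 3, 0]; VV[0]=max(VV[0],msg_vec) then VV[0][0]++ -> VV[0]=[1, 1, 3, 0]
Event 6: LOCAL 2: VV[2][2]++ -> VV[2]=[0, 1, 4, 0]
Event 7: LOCAL 1: VV[1][1]++ -> VV[1]=[0, 5, 2, 0]
Event 4 stamp: [0, 1, 2, 0]
Event 5 stamp: [0, 1, 3, 0]
[0, 1, 2, 0] <= [0, 1, 3, 0]? True
[0, 1, 3, 0] <= [0, 1, 2, 0]? False
Relation: before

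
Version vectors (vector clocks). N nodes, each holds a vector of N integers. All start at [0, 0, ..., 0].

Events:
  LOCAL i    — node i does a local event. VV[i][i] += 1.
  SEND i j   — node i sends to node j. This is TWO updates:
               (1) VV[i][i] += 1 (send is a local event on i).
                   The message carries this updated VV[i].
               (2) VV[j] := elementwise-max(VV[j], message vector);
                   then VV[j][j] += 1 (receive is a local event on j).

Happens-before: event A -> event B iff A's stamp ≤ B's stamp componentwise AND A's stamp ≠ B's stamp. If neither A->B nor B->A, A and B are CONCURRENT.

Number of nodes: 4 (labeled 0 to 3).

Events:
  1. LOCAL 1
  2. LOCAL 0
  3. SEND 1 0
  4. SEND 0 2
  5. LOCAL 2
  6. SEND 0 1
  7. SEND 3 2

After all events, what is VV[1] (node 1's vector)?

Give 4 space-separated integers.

Initial: VV[0]=[0, 0, 0, 0]
Initial: VV[1]=[0, 0, 0, 0]
Initial: VV[2]=[0, 0, 0, 0]
Initial: VV[3]=[0, 0, 0, 0]
Event 1: LOCAL 1: VV[1][1]++ -> VV[1]=[0, 1, 0, 0]
Event 2: LOCAL 0: VV[0][0]++ -> VV[0]=[1, 0, 0, 0]
Event 3: SEND 1->0: VV[1][1]++ -> VV[1]=[0, 2, 0, 0], msg_vec=[0, 2, 0, 0]; VV[0]=max(VV[0],msg_vec) then VV[0][0]++ -> VV[0]=[2, 2, 0, 0]
Event 4: SEND 0->2: VV[0][0]++ -> VV[0]=[3, 2, 0, 0], msg_vec=[3, 2, 0, 0]; VV[2]=max(VV[2],msg_vec) then VV[2][2]++ -> VV[2]=[3, 2, 1, 0]
Event 5: LOCAL 2: VV[2][2]++ -> VV[2]=[3, 2, 2, 0]
Event 6: SEND 0->1: VV[0][0]++ -> VV[0]=[4, 2, 0, 0], msg_vec=[4, 2, 0, 0]; VV[1]=max(VV[1],msg_vec) then VV[1][1]++ -> VV[1]=[4, 3, 0, 0]
Event 7: SEND 3->2: VV[3][3]++ -> VV[3]=[0, 0, 0, 1], msg_vec=[0, 0, 0, 1]; VV[2]=max(VV[2],msg_vec) then VV[2][2]++ -> VV[2]=[3, 2, 3, 1]
Final vectors: VV[0]=[4, 2, 0, 0]; VV[1]=[4, 3, 0, 0]; VV[2]=[3, 2, 3, 1]; VV[3]=[0, 0, 0, 1]

Answer: 4 3 0 0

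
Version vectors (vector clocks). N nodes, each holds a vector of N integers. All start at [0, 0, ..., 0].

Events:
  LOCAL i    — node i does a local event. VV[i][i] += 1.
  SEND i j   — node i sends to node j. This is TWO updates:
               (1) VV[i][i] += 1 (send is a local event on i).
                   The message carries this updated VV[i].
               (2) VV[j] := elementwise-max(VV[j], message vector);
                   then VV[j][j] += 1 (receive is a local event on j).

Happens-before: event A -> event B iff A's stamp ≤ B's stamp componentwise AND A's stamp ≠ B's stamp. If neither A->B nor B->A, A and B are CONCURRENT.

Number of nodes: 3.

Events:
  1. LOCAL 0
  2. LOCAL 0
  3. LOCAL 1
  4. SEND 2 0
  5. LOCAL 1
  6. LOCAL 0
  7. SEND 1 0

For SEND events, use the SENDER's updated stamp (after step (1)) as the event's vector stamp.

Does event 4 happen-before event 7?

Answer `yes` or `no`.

Answer: no

Derivation:
Initial: VV[0]=[0, 0, 0]
Initial: VV[1]=[0, 0, 0]
Initial: VV[2]=[0, 0, 0]
Event 1: LOCAL 0: VV[0][0]++ -> VV[0]=[1, 0, 0]
Event 2: LOCAL 0: VV[0][0]++ -> VV[0]=[2, 0, 0]
Event 3: LOCAL 1: VV[1][1]++ -> VV[1]=[0, 1, 0]
Event 4: SEND 2->0: VV[2][2]++ -> VV[2]=[0, 0, 1], msg_vec=[0, 0, 1]; VV[0]=max(VV[0],msg_vec) then VV[0][0]++ -> VV[0]=[3, 0, 1]
Event 5: LOCAL 1: VV[1][1]++ -> VV[1]=[0, 2, 0]
Event 6: LOCAL 0: VV[0][0]++ -> VV[0]=[4, 0, 1]
Event 7: SEND 1->0: VV[1][1]++ -> VV[1]=[0, 3, 0], msg_vec=[0, 3, 0]; VV[0]=max(VV[0],msg_vec) then VV[0][0]++ -> VV[0]=[5, 3, 1]
Event 4 stamp: [0, 0, 1]
Event 7 stamp: [0, 3, 0]
[0, 0, 1] <= [0, 3, 0]? False. Equal? False. Happens-before: False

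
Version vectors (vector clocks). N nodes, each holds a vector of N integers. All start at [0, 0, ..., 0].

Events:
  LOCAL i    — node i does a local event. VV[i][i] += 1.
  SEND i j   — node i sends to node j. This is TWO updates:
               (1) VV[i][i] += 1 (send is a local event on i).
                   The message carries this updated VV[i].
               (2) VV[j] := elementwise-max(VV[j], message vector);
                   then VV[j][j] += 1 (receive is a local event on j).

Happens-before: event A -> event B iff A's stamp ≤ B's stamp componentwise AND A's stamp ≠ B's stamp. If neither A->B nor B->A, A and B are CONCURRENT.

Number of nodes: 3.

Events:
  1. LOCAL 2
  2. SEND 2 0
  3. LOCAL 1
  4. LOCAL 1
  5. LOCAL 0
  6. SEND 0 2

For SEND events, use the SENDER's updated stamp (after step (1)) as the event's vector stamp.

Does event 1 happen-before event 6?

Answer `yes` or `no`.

Initial: VV[0]=[0, 0, 0]
Initial: VV[1]=[0, 0, 0]
Initial: VV[2]=[0, 0, 0]
Event 1: LOCAL 2: VV[2][2]++ -> VV[2]=[0, 0, 1]
Event 2: SEND 2->0: VV[2][2]++ -> VV[2]=[0, 0, 2], msg_vec=[0, 0, 2]; VV[0]=max(VV[0],msg_vec) then VV[0][0]++ -> VV[0]=[1, 0, 2]
Event 3: LOCAL 1: VV[1][1]++ -> VV[1]=[0, 1, 0]
Event 4: LOCAL 1: VV[1][1]++ -> VV[1]=[0, 2, 0]
Event 5: LOCAL 0: VV[0][0]++ -> VV[0]=[2, 0, 2]
Event 6: SEND 0->2: VV[0][0]++ -> VV[0]=[3, 0, 2], msg_vec=[3, 0, 2]; VV[2]=max(VV[2],msg_vec) then VV[2][2]++ -> VV[2]=[3, 0, 3]
Event 1 stamp: [0, 0, 1]
Event 6 stamp: [3, 0, 2]
[0, 0, 1] <= [3, 0, 2]? True. Equal? False. Happens-before: True

Answer: yes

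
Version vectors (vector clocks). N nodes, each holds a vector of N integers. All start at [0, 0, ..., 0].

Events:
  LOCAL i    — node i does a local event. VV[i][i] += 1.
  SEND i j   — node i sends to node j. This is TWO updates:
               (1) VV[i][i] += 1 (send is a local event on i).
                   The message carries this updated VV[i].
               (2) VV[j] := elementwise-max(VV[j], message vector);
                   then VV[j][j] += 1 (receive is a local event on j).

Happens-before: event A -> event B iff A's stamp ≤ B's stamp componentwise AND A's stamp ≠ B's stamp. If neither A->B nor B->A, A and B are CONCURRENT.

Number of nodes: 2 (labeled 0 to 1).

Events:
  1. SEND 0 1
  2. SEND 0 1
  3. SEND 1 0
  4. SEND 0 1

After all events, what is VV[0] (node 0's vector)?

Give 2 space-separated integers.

Initial: VV[0]=[0, 0]
Initial: VV[1]=[0, 0]
Event 1: SEND 0->1: VV[0][0]++ -> VV[0]=[1, 0], msg_vec=[1, 0]; VV[1]=max(VV[1],msg_vec) then VV[1][1]++ -> VV[1]=[1, 1]
Event 2: SEND 0->1: VV[0][0]++ -> VV[0]=[2, 0], msg_vec=[2, 0]; VV[1]=max(VV[1],msg_vec) then VV[1][1]++ -> VV[1]=[2, 2]
Event 3: SEND 1->0: VV[1][1]++ -> VV[1]=[2, 3], msg_vec=[2, 3]; VV[0]=max(VV[0],msg_vec) then VV[0][0]++ -> VV[0]=[3, 3]
Event 4: SEND 0->1: VV[0][0]++ -> VV[0]=[4, 3], msg_vec=[4, 3]; VV[1]=max(VV[1],msg_vec) then VV[1][1]++ -> VV[1]=[4, 4]
Final vectors: VV[0]=[4, 3]; VV[1]=[4, 4]

Answer: 4 3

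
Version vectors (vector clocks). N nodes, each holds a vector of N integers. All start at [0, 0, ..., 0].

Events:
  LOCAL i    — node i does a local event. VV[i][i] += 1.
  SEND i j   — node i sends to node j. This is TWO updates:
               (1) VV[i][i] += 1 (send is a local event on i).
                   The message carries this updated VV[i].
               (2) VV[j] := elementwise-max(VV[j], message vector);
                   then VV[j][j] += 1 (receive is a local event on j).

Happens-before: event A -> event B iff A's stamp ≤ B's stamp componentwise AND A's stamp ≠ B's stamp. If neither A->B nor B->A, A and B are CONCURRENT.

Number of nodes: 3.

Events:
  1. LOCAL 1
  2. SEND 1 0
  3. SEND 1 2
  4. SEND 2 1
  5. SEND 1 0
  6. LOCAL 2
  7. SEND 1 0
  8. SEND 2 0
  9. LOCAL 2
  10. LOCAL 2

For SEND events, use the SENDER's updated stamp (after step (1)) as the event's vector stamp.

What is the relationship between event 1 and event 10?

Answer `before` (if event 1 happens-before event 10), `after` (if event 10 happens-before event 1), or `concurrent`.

Answer: before

Derivation:
Initial: VV[0]=[0, 0, 0]
Initial: VV[1]=[0, 0, 0]
Initial: VV[2]=[0, 0, 0]
Event 1: LOCAL 1: VV[1][1]++ -> VV[1]=[0, 1, 0]
Event 2: SEND 1->0: VV[1][1]++ -> VV[1]=[0, 2, 0], msg_vec=[0, 2, 0]; VV[0]=max(VV[0],msg_vec) then VV[0][0]++ -> VV[0]=[1, 2, 0]
Event 3: SEND 1->2: VV[1][1]++ -> VV[1]=[0, 3, 0], msg_vec=[0, 3, 0]; VV[2]=max(VV[2],msg_vec) then VV[2][2]++ -> VV[2]=[0, 3, 1]
Event 4: SEND 2->1: VV[2][2]++ -> VV[2]=[0, 3, 2], msg_vec=[0, 3, 2]; VV[1]=max(VV[1],msg_vec) then VV[1][1]++ -> VV[1]=[0, 4, 2]
Event 5: SEND 1->0: VV[1][1]++ -> VV[1]=[0, 5, 2], msg_vec=[0, 5, 2]; VV[0]=max(VV[0],msg_vec) then VV[0][0]++ -> VV[0]=[2, 5, 2]
Event 6: LOCAL 2: VV[2][2]++ -> VV[2]=[0, 3, 3]
Event 7: SEND 1->0: VV[1][1]++ -> VV[1]=[0, 6, 2], msg_vec=[0, 6, 2]; VV[0]=max(VV[0],msg_vec) then VV[0][0]++ -> VV[0]=[3, 6, 2]
Event 8: SEND 2->0: VV[2][2]++ -> VV[2]=[0, 3, 4], msg_vec=[0, 3, 4]; VV[0]=max(VV[0],msg_vec) then VV[0][0]++ -> VV[0]=[4, 6, 4]
Event 9: LOCAL 2: VV[2][2]++ -> VV[2]=[0, 3, 5]
Event 10: LOCAL 2: VV[2][2]++ -> VV[2]=[0, 3, 6]
Event 1 stamp: [0, 1, 0]
Event 10 stamp: [0, 3, 6]
[0, 1, 0] <= [0, 3, 6]? True
[0, 3, 6] <= [0, 1, 0]? False
Relation: before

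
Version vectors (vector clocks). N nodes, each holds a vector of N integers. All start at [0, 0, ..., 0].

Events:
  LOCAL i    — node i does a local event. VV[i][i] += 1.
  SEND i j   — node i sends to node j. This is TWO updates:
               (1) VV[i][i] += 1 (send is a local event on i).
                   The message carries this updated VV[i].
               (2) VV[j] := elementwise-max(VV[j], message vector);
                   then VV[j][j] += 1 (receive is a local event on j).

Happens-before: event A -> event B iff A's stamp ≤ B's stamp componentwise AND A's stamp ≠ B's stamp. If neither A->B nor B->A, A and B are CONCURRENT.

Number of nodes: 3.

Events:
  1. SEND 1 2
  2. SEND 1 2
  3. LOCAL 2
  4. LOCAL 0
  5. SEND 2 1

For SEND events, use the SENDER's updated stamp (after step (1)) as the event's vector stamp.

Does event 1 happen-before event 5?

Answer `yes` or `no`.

Answer: yes

Derivation:
Initial: VV[0]=[0, 0, 0]
Initial: VV[1]=[0, 0, 0]
Initial: VV[2]=[0, 0, 0]
Event 1: SEND 1->2: VV[1][1]++ -> VV[1]=[0, 1, 0], msg_vec=[0, 1, 0]; VV[2]=max(VV[2],msg_vec) then VV[2][2]++ -> VV[2]=[0, 1, 1]
Event 2: SEND 1->2: VV[1][1]++ -> VV[1]=[0, 2, 0], msg_vec=[0, 2, 0]; VV[2]=max(VV[2],msg_vec) then VV[2][2]++ -> VV[2]=[0, 2, 2]
Event 3: LOCAL 2: VV[2][2]++ -> VV[2]=[0, 2, 3]
Event 4: LOCAL 0: VV[0][0]++ -> VV[0]=[1, 0, 0]
Event 5: SEND 2->1: VV[2][2]++ -> VV[2]=[0, 2, 4], msg_vec=[0, 2, 4]; VV[1]=max(VV[1],msg_vec) then VV[1][1]++ -> VV[1]=[0, 3, 4]
Event 1 stamp: [0, 1, 0]
Event 5 stamp: [0, 2, 4]
[0, 1, 0] <= [0, 2, 4]? True. Equal? False. Happens-before: True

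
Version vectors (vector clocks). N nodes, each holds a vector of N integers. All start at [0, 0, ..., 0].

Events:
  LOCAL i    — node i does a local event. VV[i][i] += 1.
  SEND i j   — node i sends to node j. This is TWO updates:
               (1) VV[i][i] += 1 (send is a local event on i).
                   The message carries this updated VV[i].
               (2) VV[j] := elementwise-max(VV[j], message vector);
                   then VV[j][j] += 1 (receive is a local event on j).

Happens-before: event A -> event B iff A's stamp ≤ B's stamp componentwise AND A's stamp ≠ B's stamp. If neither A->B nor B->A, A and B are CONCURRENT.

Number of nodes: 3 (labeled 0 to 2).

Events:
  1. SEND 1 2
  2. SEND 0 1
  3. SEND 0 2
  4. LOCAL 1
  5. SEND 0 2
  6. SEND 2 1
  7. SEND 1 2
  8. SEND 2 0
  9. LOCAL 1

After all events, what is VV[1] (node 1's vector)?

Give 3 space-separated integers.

Initial: VV[0]=[0, 0, 0]
Initial: VV[1]=[0, 0, 0]
Initial: VV[2]=[0, 0, 0]
Event 1: SEND 1->2: VV[1][1]++ -> VV[1]=[0, 1, 0], msg_vec=[0, 1, 0]; VV[2]=max(VV[2],msg_vec) then VV[2][2]++ -> VV[2]=[0, 1, 1]
Event 2: SEND 0->1: VV[0][0]++ -> VV[0]=[1, 0, 0], msg_vec=[1, 0, 0]; VV[1]=max(VV[1],msg_vec) then VV[1][1]++ -> VV[1]=[1, 2, 0]
Event 3: SEND 0->2: VV[0][0]++ -> VV[0]=[2, 0, 0], msg_vec=[2, 0, 0]; VV[2]=max(VV[2],msg_vec) then VV[2][2]++ -> VV[2]=[2, 1, 2]
Event 4: LOCAL 1: VV[1][1]++ -> VV[1]=[1, 3, 0]
Event 5: SEND 0->2: VV[0][0]++ -> VV[0]=[3, 0, 0], msg_vec=[3, 0, 0]; VV[2]=max(VV[2],msg_vec) then VV[2][2]++ -> VV[2]=[3, 1, 3]
Event 6: SEND 2->1: VV[2][2]++ -> VV[2]=[3, 1, 4], msg_vec=[3, 1, 4]; VV[1]=max(VV[1],msg_vec) then VV[1][1]++ -> VV[1]=[3, 4, 4]
Event 7: SEND 1->2: VV[1][1]++ -> VV[1]=[3, 5, 4], msg_vec=[3, 5, 4]; VV[2]=max(VV[2],msg_vec) then VV[2][2]++ -> VV[2]=[3, 5, 5]
Event 8: SEND 2->0: VV[2][2]++ -> VV[2]=[3, 5, 6], msg_vec=[3, 5, 6]; VV[0]=max(VV[0],msg_vec) then VV[0][0]++ -> VV[0]=[4, 5, 6]
Event 9: LOCAL 1: VV[1][1]++ -> VV[1]=[3, 6, 4]
Final vectors: VV[0]=[4, 5, 6]; VV[1]=[3, 6, 4]; VV[2]=[3, 5, 6]

Answer: 3 6 4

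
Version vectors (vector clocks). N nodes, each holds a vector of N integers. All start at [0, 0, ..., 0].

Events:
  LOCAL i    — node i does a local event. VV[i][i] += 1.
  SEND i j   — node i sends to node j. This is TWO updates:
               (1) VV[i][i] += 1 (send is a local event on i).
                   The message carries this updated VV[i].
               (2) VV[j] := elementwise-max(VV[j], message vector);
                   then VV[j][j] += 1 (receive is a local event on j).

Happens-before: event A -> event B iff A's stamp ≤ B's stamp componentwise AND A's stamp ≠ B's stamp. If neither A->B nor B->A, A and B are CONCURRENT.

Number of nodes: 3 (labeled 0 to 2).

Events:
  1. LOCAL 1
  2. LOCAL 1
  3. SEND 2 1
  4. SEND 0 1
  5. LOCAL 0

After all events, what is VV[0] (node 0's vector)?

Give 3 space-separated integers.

Answer: 2 0 0

Derivation:
Initial: VV[0]=[0, 0, 0]
Initial: VV[1]=[0, 0, 0]
Initial: VV[2]=[0, 0, 0]
Event 1: LOCAL 1: VV[1][1]++ -> VV[1]=[0, 1, 0]
Event 2: LOCAL 1: VV[1][1]++ -> VV[1]=[0, 2, 0]
Event 3: SEND 2->1: VV[2][2]++ -> VV[2]=[0, 0, 1], msg_vec=[0, 0, 1]; VV[1]=max(VV[1],msg_vec) then VV[1][1]++ -> VV[1]=[0, 3, 1]
Event 4: SEND 0->1: VV[0][0]++ -> VV[0]=[1, 0, 0], msg_vec=[1, 0, 0]; VV[1]=max(VV[1],msg_vec) then VV[1][1]++ -> VV[1]=[1, 4, 1]
Event 5: LOCAL 0: VV[0][0]++ -> VV[0]=[2, 0, 0]
Final vectors: VV[0]=[2, 0, 0]; VV[1]=[1, 4, 1]; VV[2]=[0, 0, 1]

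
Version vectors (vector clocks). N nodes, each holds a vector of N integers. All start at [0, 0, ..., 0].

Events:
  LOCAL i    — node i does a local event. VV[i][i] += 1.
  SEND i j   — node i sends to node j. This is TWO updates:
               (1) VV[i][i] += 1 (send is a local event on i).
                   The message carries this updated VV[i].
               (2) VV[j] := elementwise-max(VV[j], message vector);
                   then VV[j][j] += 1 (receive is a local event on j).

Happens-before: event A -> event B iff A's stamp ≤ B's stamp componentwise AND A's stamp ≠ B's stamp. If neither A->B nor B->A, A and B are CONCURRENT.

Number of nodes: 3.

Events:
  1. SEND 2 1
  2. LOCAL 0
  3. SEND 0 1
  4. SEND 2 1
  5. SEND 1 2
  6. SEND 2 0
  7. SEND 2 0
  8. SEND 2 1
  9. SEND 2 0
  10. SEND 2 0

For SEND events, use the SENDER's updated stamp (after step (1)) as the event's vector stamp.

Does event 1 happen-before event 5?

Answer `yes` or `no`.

Answer: yes

Derivation:
Initial: VV[0]=[0, 0, 0]
Initial: VV[1]=[0, 0, 0]
Initial: VV[2]=[0, 0, 0]
Event 1: SEND 2->1: VV[2][2]++ -> VV[2]=[0, 0, 1], msg_vec=[0, 0, 1]; VV[1]=max(VV[1],msg_vec) then VV[1][1]++ -> VV[1]=[0, 1, 1]
Event 2: LOCAL 0: VV[0][0]++ -> VV[0]=[1, 0, 0]
Event 3: SEND 0->1: VV[0][0]++ -> VV[0]=[2, 0, 0], msg_vec=[2, 0, 0]; VV[1]=max(VV[1],msg_vec) then VV[1][1]++ -> VV[1]=[2, 2, 1]
Event 4: SEND 2->1: VV[2][2]++ -> VV[2]=[0, 0, 2], msg_vec=[0, 0, 2]; VV[1]=max(VV[1],msg_vec) then VV[1][1]++ -> VV[1]=[2, 3, 2]
Event 5: SEND 1->2: VV[1][1]++ -> VV[1]=[2, 4, 2], msg_vec=[2, 4, 2]; VV[2]=max(VV[2],msg_vec) then VV[2][2]++ -> VV[2]=[2, 4, 3]
Event 6: SEND 2->0: VV[2][2]++ -> VV[2]=[2, 4, 4], msg_vec=[2, 4, 4]; VV[0]=max(VV[0],msg_vec) then VV[0][0]++ -> VV[0]=[3, 4, 4]
Event 7: SEND 2->0: VV[2][2]++ -> VV[2]=[2, 4, 5], msg_vec=[2, 4, 5]; VV[0]=max(VV[0],msg_vec) then VV[0][0]++ -> VV[0]=[4, 4, 5]
Event 8: SEND 2->1: VV[2][2]++ -> VV[2]=[2, 4, 6], msg_vec=[2, 4, 6]; VV[1]=max(VV[1],msg_vec) then VV[1][1]++ -> VV[1]=[2, 5, 6]
Event 9: SEND 2->0: VV[2][2]++ -> VV[2]=[2, 4, 7], msg_vec=[2, 4, 7]; VV[0]=max(VV[0],msg_vec) then VV[0][0]++ -> VV[0]=[5, 4, 7]
Event 10: SEND 2->0: VV[2][2]++ -> VV[2]=[2, 4, 8], msg_vec=[2, 4, 8]; VV[0]=max(VV[0],msg_vec) then VV[0][0]++ -> VV[0]=[6, 4, 8]
Event 1 stamp: [0, 0, 1]
Event 5 stamp: [2, 4, 2]
[0, 0, 1] <= [2, 4, 2]? True. Equal? False. Happens-before: True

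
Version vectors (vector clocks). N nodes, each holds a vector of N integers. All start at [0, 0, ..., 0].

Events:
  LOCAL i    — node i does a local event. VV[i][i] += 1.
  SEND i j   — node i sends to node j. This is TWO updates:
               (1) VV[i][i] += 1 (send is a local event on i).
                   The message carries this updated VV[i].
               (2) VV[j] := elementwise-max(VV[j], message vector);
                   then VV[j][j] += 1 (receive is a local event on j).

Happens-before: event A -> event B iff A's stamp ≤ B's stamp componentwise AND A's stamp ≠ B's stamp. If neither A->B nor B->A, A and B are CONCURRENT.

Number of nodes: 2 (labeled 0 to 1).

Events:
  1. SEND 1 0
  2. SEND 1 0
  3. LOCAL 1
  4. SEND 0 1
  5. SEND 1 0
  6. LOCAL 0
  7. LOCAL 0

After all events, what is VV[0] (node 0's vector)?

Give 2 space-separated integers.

Initial: VV[0]=[0, 0]
Initial: VV[1]=[0, 0]
Event 1: SEND 1->0: VV[1][1]++ -> VV[1]=[0, 1], msg_vec=[0, 1]; VV[0]=max(VV[0],msg_vec) then VV[0][0]++ -> VV[0]=[1, 1]
Event 2: SEND 1->0: VV[1][1]++ -> VV[1]=[0, 2], msg_vec=[0, 2]; VV[0]=max(VV[0],msg_vec) then VV[0][0]++ -> VV[0]=[2, 2]
Event 3: LOCAL 1: VV[1][1]++ -> VV[1]=[0, 3]
Event 4: SEND 0->1: VV[0][0]++ -> VV[0]=[3, 2], msg_vec=[3, 2]; VV[1]=max(VV[1],msg_vec) then VV[1][1]++ -> VV[1]=[3, 4]
Event 5: SEND 1->0: VV[1][1]++ -> VV[1]=[3, 5], msg_vec=[3, 5]; VV[0]=max(VV[0],msg_vec) then VV[0][0]++ -> VV[0]=[4, 5]
Event 6: LOCAL 0: VV[0][0]++ -> VV[0]=[5, 5]
Event 7: LOCAL 0: VV[0][0]++ -> VV[0]=[6, 5]
Final vectors: VV[0]=[6, 5]; VV[1]=[3, 5]

Answer: 6 5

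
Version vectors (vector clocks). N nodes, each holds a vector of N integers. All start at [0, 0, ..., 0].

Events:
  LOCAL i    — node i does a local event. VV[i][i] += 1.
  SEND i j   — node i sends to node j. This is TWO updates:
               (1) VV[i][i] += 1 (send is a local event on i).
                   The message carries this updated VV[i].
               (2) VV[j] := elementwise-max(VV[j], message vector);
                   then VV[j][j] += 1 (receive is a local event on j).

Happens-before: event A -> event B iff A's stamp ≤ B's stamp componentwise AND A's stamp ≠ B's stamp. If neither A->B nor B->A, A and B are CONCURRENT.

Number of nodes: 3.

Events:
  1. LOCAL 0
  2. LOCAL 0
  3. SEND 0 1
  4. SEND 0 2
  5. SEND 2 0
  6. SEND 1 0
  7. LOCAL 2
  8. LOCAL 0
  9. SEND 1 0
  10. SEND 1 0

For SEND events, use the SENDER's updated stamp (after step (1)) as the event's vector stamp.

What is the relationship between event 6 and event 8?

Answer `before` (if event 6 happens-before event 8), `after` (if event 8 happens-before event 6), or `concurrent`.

Answer: before

Derivation:
Initial: VV[0]=[0, 0, 0]
Initial: VV[1]=[0, 0, 0]
Initial: VV[2]=[0, 0, 0]
Event 1: LOCAL 0: VV[0][0]++ -> VV[0]=[1, 0, 0]
Event 2: LOCAL 0: VV[0][0]++ -> VV[0]=[2, 0, 0]
Event 3: SEND 0->1: VV[0][0]++ -> VV[0]=[3, 0, 0], msg_vec=[3, 0, 0]; VV[1]=max(VV[1],msg_vec) then VV[1][1]++ -> VV[1]=[3, 1, 0]
Event 4: SEND 0->2: VV[0][0]++ -> VV[0]=[4, 0, 0], msg_vec=[4, 0, 0]; VV[2]=max(VV[2],msg_vec) then VV[2][2]++ -> VV[2]=[4, 0, 1]
Event 5: SEND 2->0: VV[2][2]++ -> VV[2]=[4, 0, 2], msg_vec=[4, 0, 2]; VV[0]=max(VV[0],msg_vec) then VV[0][0]++ -> VV[0]=[5, 0, 2]
Event 6: SEND 1->0: VV[1][1]++ -> VV[1]=[3, 2, 0], msg_vec=[3, 2, 0]; VV[0]=max(VV[0],msg_vec) then VV[0][0]++ -> VV[0]=[6, 2, 2]
Event 7: LOCAL 2: VV[2][2]++ -> VV[2]=[4, 0, 3]
Event 8: LOCAL 0: VV[0][0]++ -> VV[0]=[7, 2, 2]
Event 9: SEND 1->0: VV[1][1]++ -> VV[1]=[3, 3, 0], msg_vec=[3, 3, 0]; VV[0]=max(VV[0],msg_vec) then VV[0][0]++ -> VV[0]=[8, 3, 2]
Event 10: SEND 1->0: VV[1][1]++ -> VV[1]=[3, 4, 0], msg_vec=[3, 4, 0]; VV[0]=max(VV[0],msg_vec) then VV[0][0]++ -> VV[0]=[9, 4, 2]
Event 6 stamp: [3, 2, 0]
Event 8 stamp: [7, 2, 2]
[3, 2, 0] <= [7, 2, 2]? True
[7, 2, 2] <= [3, 2, 0]? False
Relation: before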